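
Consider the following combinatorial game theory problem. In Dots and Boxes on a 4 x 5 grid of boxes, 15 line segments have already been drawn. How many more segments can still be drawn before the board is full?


Grid: 4 x 5 boxes, i.e. 5 rows and 6 columns of dots.
Horizontal edges: (rows + 1) * cols = 5 * 5 = 25
Vertical edges: rows * (cols + 1) = 4 * 6 = 24
Total edges: 25 + 24 = 49
Edges drawn: 15
Remaining: 49 - 15 = 34

34


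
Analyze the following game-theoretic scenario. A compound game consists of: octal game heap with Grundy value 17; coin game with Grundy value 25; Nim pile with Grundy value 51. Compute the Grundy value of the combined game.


By the Sprague-Grundy theorem, the Grundy value of a sum of games is the XOR of individual Grundy values.
octal game heap: Grundy value = 17. Running XOR: 0 XOR 17 = 17
coin game: Grundy value = 25. Running XOR: 17 XOR 25 = 8
Nim pile: Grundy value = 51. Running XOR: 8 XOR 51 = 59
The combined Grundy value is 59.

59


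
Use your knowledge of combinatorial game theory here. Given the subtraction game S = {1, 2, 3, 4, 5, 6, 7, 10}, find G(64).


The subtraction set is S = {1, 2, 3, 4, 5, 6, 7, 10}.
G(k) = mex{ G(k - s) : s in S, s <= k }. We compute iteratively: G(0) = 0.
G(1) = mex({0}) = 1
G(2) = mex({0, 1}) = 2
G(3) = mex({0, 1, 2}) = 3
G(4) = mex({0, 1, 2, 3}) = 4
G(5) = mex({0, 1, 2, 3, 4}) = 5
G(6) = mex({0, 1, 2, 3, 4, 5}) = 6
G(7) = mex({0, 1, 2, 3, 4, 5, 6}) = 7
G(8) = mex({1, 2, 3, 4, 5, 6, 7}) = 0
G(9) = mex({0, 2, 3, 4, 5, 6, 7}) = 1
G(10) = mex({0, 1, 3, 4, 5, 6, 7}) = 2
G(11) = mex({0, 1, 2, 4, 5, 6, 7}) = 3
G(12) = mex({0, 1, 2, 3, 5, 6, 7}) = 4
G(13) = mex({0, 1, 2, 3, 4, 6, 7}) = 5
G(14) = mex({0, 1, 2, 3, 4, 5, 7}) = 6
G(15) = mex({0, 1, 2, 3, 4, 5, 6}) = 7
G(16) = mex({1, 2, 3, 4, 5, 6, 7}) = 0
G(17) = mex({0, 2, 3, 4, 5, 6, 7}) = 1
Observe that G(8)..G(17) = 0, 1, 2, 3, 4, 5, 6, 7, 0, 1 repeats G(0)..G(9) = 0, 1, 2, 3, 4, 5, 6, 7, 0, 1.
For k >= max(S) = 10, G(k) is determined by the previous 10 values G(k-10)..G(k-1); a window of 10 consecutive values has recurred shifted by 8, so by induction G(k + 8) = G(k) for all k >= 0: the sequence is periodic from the start with period 8.
One period: G(0..7) = 0, 1, 2, 3, 4, 5, 6, 7.
64 mod 8 = 0, so G(64) = G(0) = 0.

0


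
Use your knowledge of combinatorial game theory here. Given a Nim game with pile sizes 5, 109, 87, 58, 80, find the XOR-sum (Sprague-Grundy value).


We need the XOR (exclusive or) of all pile sizes.
After XOR-ing pile 1 (size 5): 0 XOR 5 = 5
After XOR-ing pile 2 (size 109): 5 XOR 109 = 104
After XOR-ing pile 3 (size 87): 104 XOR 87 = 63
After XOR-ing pile 4 (size 58): 63 XOR 58 = 5
After XOR-ing pile 5 (size 80): 5 XOR 80 = 85
The Nim-value of this position is 85.

85


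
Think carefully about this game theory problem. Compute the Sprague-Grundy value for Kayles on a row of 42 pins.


Kayles: a move removes 1 or 2 adjacent pins from a contiguous row.
Removing pins from a row of k leaves two independent rows (a, b) with a + b = k - 1 (one pin) or a + b = k - 2 (two pins); an end removal gives a = 0.
By Sprague-Grundy, G(k) = mex{ G(a) XOR G(b) } over all these splits. G(0) = 0.
G(1): splits (0,0):0^0=0 -> mex({0}) = 1
G(2): splits (0,1):0^1=1 (0,0):0^0=0 -> mex({0, 1}) = 2
G(3): splits (0,2):0^2=2 (1,1):1^1=0 (0,1):0^1=1 -> mex({0, 1, 2}) = 3
G(4): splits (0,3):0^3=3 (1,2):1^2=3 (0,2):0^2=2 (1,1):1^1=0 -> mex({0, 2, 3}) = 1
G(5): splits (0,4):0^1=1 (1,3):1^3=2 (2,2):2^2=0 (0,3):0^3=3 (1,2):1^2=3 -> mex({0, 1, 2, 3}) = 4
G(6) = mex({0, 1, 2, 4}) = 3
G(7) = mex({0, 1, 3, 4, 5}) = 2
G(8) = mex({0, 2, 3, 5, 6}) = 1
G(9) = mex({0, 1, 2, 3, 6, 7}) = 4
G(10) = mex({0, 1, 3, 4, 5, 7}) = 2
G(11) = mex({0, 1, 2, 3, 4, 5}) = 6
G(12) = mex({0, 1, 2, 3, 5, 6, 7}) = 4
G(13) = mex({0, 2, 3, 4, 6, 7}) = 1
G(14) = mex({0, 1, 4, 5, 6, 7}) = 2
G(15) = mex({0, 1, 2, 3, 4, 5, 6}) = 7
G(16) = mex({0, 2, 3, 5, 6, 7}) = 1
G(17) = mex({0, 1, 2, 3, 5, 6, 7}) = 4
G(18) = mex({0, 1, 2, 4, 5, 6}) = 3
G(19) = mex({0, 1, 3, 4, 5, 7}) = 2
G(20) = mex({0, 2, 3, 4, 5, 6, 7}) = 1
G(21) = mex({0, 1, 2, 3, 5, 6, 7}) = 4
G(22) = mex({0, 1, 2, 3, 4, 5, 7}) = 6
G(23) = mex({0, 1, 2, 3, 4, 5, 6}) = 7
G(24) = mex({0, 1, 2, 3, 5, 6, 7}) = 4
G(25) = mex({0, 2, 3, 4, 6, 7}) = 1
G(26) = mex({0, 1, 3, 4, 5, 6, 7}) = 2
G(27) = mex({0, 1, 2, 3, 4, 5, 6, 7}) = 8
G(28) = mex({0, 1, 2, 3, 4, 6, 7, 8}) = 5
G(29) = mex({0, 1, 2, 3, 5, 6, 7, 8, 9}) = 4
G(30) = mex({0, 1, 2, 3, 4, 5, 6, 9, 10}) = 7
G(31) = mex({0, 1, 3, 4, 5, 7, 10, 11}) = 2
G(32) = mex({0, 2, 3, 4, 5, 6, 7, 9, 11}) = 1
G(33) = mex({0, 1, 2, 3, 4, 5, 6, 7, 9, 12}) = 8
G(34) = mex({0, 1, 2, 3, 4, 5, 7, 8, 11, 12}) = 6
G(35) = mex({0, 1, 2, 3, 4, 5, 6, 8, 9, 10, 11}) = 7
G(36) = mex({0, 1, 2, 3, 5, 6, 7, 9, 10}) = 4
G(37) = mex({0, 2, 3, 4, 6, 7, 9, 10, 11, 12}) = 1
G(38) = mex({0, 1, 3, 4, 5, 6, 7, 9, 10, 11, 12}) = 2
G(39) = mex({0, 1, 2, 4, 5, 6, 7, 9, 10, 12, 14}) = 3
G(40) = mex({0, 2, 3, 4, 6, 7, 11, 12, 14}) = 1
G(41) = mex({0, 1, 2, 3, 5, 6, 7, 9, 10, 11, 12}) = 4
G(42) = mex({0, 1, 2, 3, 4, 5, 6, 9, 10}) = 7
Therefore G(42) = 7.

7


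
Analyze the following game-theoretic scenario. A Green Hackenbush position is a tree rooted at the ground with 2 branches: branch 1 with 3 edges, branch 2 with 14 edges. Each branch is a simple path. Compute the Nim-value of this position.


The tree has 2 branches from the ground vertex.
In Green Hackenbush, the Nim-value of a simple path of length k is k.
Branch 1: length 3, Nim-value = 3
Branch 2: length 14, Nim-value = 14
Total Nim-value = XOR of all branch values:
0 XOR 3 = 3
3 XOR 14 = 13
Nim-value of the tree = 13

13


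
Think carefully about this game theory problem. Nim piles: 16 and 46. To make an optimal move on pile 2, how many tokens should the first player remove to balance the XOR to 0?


Piles: 16 and 46
Current XOR: 16 XOR 46 = 62 (non-zero, so this is an N-position).
To make the XOR zero, we need to find a move that balances the piles.
For pile 2 (size 46): target = 46 XOR 62 = 16
We reduce pile 2 from 46 to 16.
Tokens removed: 46 - 16 = 30
Verification: 16 XOR 16 = 0

30


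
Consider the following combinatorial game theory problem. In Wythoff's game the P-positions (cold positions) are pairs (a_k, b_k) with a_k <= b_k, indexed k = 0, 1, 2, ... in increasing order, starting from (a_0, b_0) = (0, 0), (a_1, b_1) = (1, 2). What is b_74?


By Wythoff's theorem, a_k = floor(k * phi) and b_k = floor(k * phi^2) = a_k + k, where phi = (1 + sqrt(5))/2 is the golden ratio.
phi = (1 + sqrt(5))/2 = 1.618034
phi^2 = phi + 1 = 2.618034
k = 74
k * phi^2 = 74 * 2.618034 = 193.734515
b_74 = floor(k * phi^2) = 193 (check: a_74 + k = 119 + 74 = 193)

193


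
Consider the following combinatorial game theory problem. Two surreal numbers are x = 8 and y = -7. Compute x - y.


x = 8, y = -7
x - y = 8 - -7 = 15

15


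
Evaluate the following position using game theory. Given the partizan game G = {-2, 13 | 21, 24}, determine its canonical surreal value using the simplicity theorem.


Left options: {-2, 13}, max = 13
Right options: {21, 24}, min = 21
All options are numbers and max(Left) < min(Right), so by the simplicity theorem the value is the simplest (earliest-born) number strictly between 13 and 21.
Integers 14 through 20 all lie strictly between 13 and 21.
Among integers, the simplest (lowest birthday = smallest |n|; 0 is born on day 0, +-n on day n) is 14.
No non-integer in the interval can be simpler: if x is a non-integer in the interval, then floor(x) or ceil(x) also lies in the interval (the interval contains an integer), and both are proper prefixes of x's sign expansion, i.e. born earlier. So the game value is 14.
Game value = 14

14


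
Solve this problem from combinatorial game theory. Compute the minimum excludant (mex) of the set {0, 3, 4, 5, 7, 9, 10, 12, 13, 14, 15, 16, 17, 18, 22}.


Set = {0, 3, 4, 5, 7, 9, 10, 12, 13, 14, 15, 16, 17, 18, 22}
0 is in the set.
1 is NOT in the set. This is the mex.
mex = 1

1


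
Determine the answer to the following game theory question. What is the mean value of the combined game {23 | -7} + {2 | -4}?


G1 = {23 | -7}, G2 = {2 | -4}
Each is a switch {a | b} with numbers a > b; its mean value is (a + b)/2, and mean value is additive over game sums: m(G1 + G2) = m(G1) + m(G2).
Mean of G1 = (23 + (-7))/2 = 16/2 = 8
Mean of G2 = (2 + (-4))/2 = -2/2 = -1
Mean of G1 + G2 = 8 + -1 = 7

7


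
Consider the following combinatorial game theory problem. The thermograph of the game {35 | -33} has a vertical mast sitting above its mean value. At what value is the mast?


Game = {35 | -33}, a switch {a | b} with numbers a > b.
Its thermograph has left wall a - t and right wall b + t, which meet at t = (a - b)/2, where both equal (a + b)/2. So the mast (mean value) is at (a + b)/2.
Mean = (35 + (-33))/2 = 2/2 = 1

1


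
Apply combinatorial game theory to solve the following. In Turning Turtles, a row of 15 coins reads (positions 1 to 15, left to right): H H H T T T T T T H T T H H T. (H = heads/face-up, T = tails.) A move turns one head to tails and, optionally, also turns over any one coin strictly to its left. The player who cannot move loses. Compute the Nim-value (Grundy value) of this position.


Coins: H H H T T T T T T H T T H H T
Key fact: a single head at position k behaves exactly like a Nim heap of size k (turning it to T and optionally flipping a coin at j < k corresponds to moving the heap from k to j, or to 0), and heads combine as a disjunctive sum (two heads at the same place would cancel, matching j XOR j = 0). So the Nim-value is the XOR of the 1-indexed positions of the heads.
Face-up positions (1-indexed): [1, 2, 3, 10, 13, 14]
XOR 0 with 1: 0 XOR 1 = 1
XOR 1 with 2: 1 XOR 2 = 3
XOR 3 with 3: 3 XOR 3 = 0
XOR 0 with 10: 0 XOR 10 = 10
XOR 10 with 13: 10 XOR 13 = 7
XOR 7 with 14: 7 XOR 14 = 9
Nim-value = 9

9


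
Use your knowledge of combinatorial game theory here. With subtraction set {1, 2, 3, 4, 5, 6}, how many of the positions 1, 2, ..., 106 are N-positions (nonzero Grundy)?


Subtraction set S = {1, 2, 3, 4, 5, 6}, so G(n) = n mod 7.
G(n) = 0 when n is a multiple of 7.
Multiples of 7 in [1, 106]: 15
N-positions (nonzero Grundy) = 106 - 15 = 91

91


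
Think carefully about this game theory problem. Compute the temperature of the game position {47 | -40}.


The game is {47 | -40}, a switch {a | b} with numbers a > b.
Cooling {a | b} by t gives {a - t | b + t}, which stops being hot when a - t = b + t, i.e. at t = (a - b)/2. So the temperature of a switch is (a - b)/2.
Temperature = (Left option - Right option) / 2
= (47 - (-40)) / 2
= 87 / 2
= 87/2

87/2


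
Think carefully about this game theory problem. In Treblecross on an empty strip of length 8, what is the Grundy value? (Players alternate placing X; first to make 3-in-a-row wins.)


Treblecross: place X on empty cells; 3-in-a-row wins.
Playing within two cells of an existing X lets the opponent win at once, so sensible play treats the cells i-2..i+2 around each X as dead. The player left with no safe cell loses, so this is a normal-play take-away game on strips of safe cells.
Placing X at cell i (0-indexed) of a strip of k safe cells leaves independent strips of sizes max(0, i-2) and max(0, k-i-3). Hence G(k) = mex{ G(max(0,i-2)) XOR G(max(0,k-i-3)) : 0 <= i < k }, with G(0) = 0.
G(1): splits (0,0):0^0=0 -> mex({0}) = 1
G(2): splits (0,0):0^0=0 -> mex({0}) = 1
G(3): splits (0,0):0^0=0 -> mex({0}) = 1
G(4): splits (0,1):0^1=1 (0,0):0^0=0 -> mex({0, 1}) = 2
G(5): splits (0,2):0^1=1 (0,1):0^1=1 (0,0):0^0=0 -> mex({0, 1}) = 2
G(6) = mex({1}) = 0
G(7) = mex({0, 1, 2}) = 3
G(8) = mex({0, 1, 2}) = 3
Therefore G(8) = 3.

3


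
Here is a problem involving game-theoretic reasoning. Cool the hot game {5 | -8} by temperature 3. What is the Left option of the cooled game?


Original game: {5 | -8} (a switch {a | b} with a > b).
Cooling by t (for t below the temperature (a - b)/2 = 13/2) taxes each move by t: {a | b} cooled by t is {a - t | b + t}.
Cooling amount: t = 3
Cooled Left option: 5 - 3 = 2
Cooled Right option: -8 + 3 = -5
Cooled game: {2 | -5}
Left option = 2

2


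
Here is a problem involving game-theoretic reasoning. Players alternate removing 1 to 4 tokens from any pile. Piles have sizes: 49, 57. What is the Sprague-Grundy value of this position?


Subtraction set: {1, 2, 3, 4}
For this subtraction set, G(n) = n mod 5 (period = max + 1 = 5).
Pile 1 (size 49): G(49) = 49 mod 5 = 4
Pile 2 (size 57): G(57) = 57 mod 5 = 2
Total Grundy value = XOR of all: 4 XOR 2 = 6

6


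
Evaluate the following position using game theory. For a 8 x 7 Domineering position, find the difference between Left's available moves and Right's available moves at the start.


Board is 8 x 7 (rows x cols).
Left (vertical) placements: (rows-1) * cols = 7 * 7 = 49
Right (horizontal) placements: rows * (cols-1) = 8 * 6 = 48
Advantage = Left - Right = 49 - 48 = 1

1


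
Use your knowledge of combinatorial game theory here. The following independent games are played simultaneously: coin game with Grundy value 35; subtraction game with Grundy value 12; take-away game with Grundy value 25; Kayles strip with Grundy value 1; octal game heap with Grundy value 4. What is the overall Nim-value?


By the Sprague-Grundy theorem, the Grundy value of a sum of games is the XOR of individual Grundy values.
coin game: Grundy value = 35. Running XOR: 0 XOR 35 = 35
subtraction game: Grundy value = 12. Running XOR: 35 XOR 12 = 47
take-away game: Grundy value = 25. Running XOR: 47 XOR 25 = 54
Kayles strip: Grundy value = 1. Running XOR: 54 XOR 1 = 55
octal game heap: Grundy value = 4. Running XOR: 55 XOR 4 = 51
The combined Grundy value is 51.

51


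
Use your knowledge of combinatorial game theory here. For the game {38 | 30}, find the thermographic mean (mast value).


Game = {38 | 30}, a switch {a | b} with numbers a > b.
Its thermograph has left wall a - t and right wall b + t, which meet at t = (a - b)/2, where both equal (a + b)/2. So the mast (mean value) is at (a + b)/2.
Mean = (38 + (30))/2 = 68/2 = 34

34


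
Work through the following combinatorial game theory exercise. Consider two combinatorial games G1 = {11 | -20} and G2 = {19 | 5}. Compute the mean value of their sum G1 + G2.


G1 = {11 | -20}, G2 = {19 | 5}
Each is a switch {a | b} with numbers a > b; its mean value is (a + b)/2, and mean value is additive over game sums: m(G1 + G2) = m(G1) + m(G2).
Mean of G1 = (11 + (-20))/2 = -9/2 = -9/2
Mean of G2 = (19 + (5))/2 = 24/2 = 12
Mean of G1 + G2 = -9/2 + 12 = 15/2

15/2


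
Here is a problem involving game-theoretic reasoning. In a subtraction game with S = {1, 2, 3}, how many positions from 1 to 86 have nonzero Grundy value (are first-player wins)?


Subtraction set S = {1, 2, 3}, so G(n) = n mod 4.
G(n) = 0 when n is a multiple of 4.
Multiples of 4 in [1, 86]: 21
N-positions (nonzero Grundy) = 86 - 21 = 65

65


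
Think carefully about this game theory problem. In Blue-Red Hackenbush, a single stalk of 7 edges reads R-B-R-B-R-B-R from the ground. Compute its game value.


Edges (from ground): R-B-R-B-R-B-R
By Berlekamp's sign-expansion rule, a Blue-Red Hackenbush stalk has the value of the surreal number whose sign sequence is the edge sequence with B -> + and R -> -.
Sign sequence: -+-+-+-
Trace the sign expansion in the surreal number tree, starting from 0:
Edge 1: R (sign -) -> bounds (-inf, 0), value = -1
Edge 2: B (sign +) -> bounds (-1, 0), value = -1/2
Edge 3: R (sign -) -> bounds (-1, -1/2), value = -3/4
Edge 4: B (sign +) -> bounds (-3/4, -1/2), value = -5/8
Edge 5: R (sign -) -> bounds (-3/4, -5/8), value = -11/16
Edge 6: B (sign +) -> bounds (-11/16, -5/8), value = -21/32
Edge 7: R (sign -) -> bounds (-11/16, -21/32), value = -43/64
Game value = -43/64

-43/64


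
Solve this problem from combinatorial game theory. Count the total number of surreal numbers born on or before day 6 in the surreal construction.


Day 0: {|} = 0 is born. Count = 1.
Day n: the number of surreal numbers born by day n is 2^(n+1) - 1.
By day 0: 2^1 - 1 = 1
By day 1: 2^2 - 1 = 3
By day 2: 2^3 - 1 = 7
By day 3: 2^4 - 1 = 15
By day 4: 2^5 - 1 = 31
By day 5: 2^6 - 1 = 63
By day 6: 2^7 - 1 = 127
By day 6: 127 surreal numbers.

127


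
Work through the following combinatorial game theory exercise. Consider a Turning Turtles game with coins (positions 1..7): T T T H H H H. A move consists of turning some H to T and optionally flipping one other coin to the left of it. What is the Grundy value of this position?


Coins: T T T H H H H
Key fact: a single head at position k behaves exactly like a Nim heap of size k (turning it to T and optionally flipping a coin at j < k corresponds to moving the heap from k to j, or to 0), and heads combine as a disjunctive sum (two heads at the same place would cancel, matching j XOR j = 0). So the Nim-value is the XOR of the 1-indexed positions of the heads.
Face-up positions (1-indexed): [4, 5, 6, 7]
XOR 0 with 4: 0 XOR 4 = 4
XOR 4 with 5: 4 XOR 5 = 1
XOR 1 with 6: 1 XOR 6 = 7
XOR 7 with 7: 7 XOR 7 = 0
Nim-value = 0

0


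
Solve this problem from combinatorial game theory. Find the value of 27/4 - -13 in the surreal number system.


x = 27/4, y = -13
Converting to common denominator: 4
x = 27/4, y = -52/4
x - y = 27/4 - -13 = 79/4

79/4


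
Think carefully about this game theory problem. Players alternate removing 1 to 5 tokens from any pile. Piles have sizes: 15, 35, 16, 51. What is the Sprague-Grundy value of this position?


Subtraction set: {1, 2, 3, 4, 5}
For this subtraction set, G(n) = n mod 6 (period = max + 1 = 6).
Pile 1 (size 15): G(15) = 15 mod 6 = 3
Pile 2 (size 35): G(35) = 35 mod 6 = 5
Pile 3 (size 16): G(16) = 16 mod 6 = 4
Pile 4 (size 51): G(51) = 51 mod 6 = 3
Total Grundy value = XOR of all: 3 XOR 5 XOR 4 XOR 3 = 1

1


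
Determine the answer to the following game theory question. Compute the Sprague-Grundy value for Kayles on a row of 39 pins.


Kayles: a move removes 1 or 2 adjacent pins from a contiguous row.
Removing pins from a row of k leaves two independent rows (a, b) with a + b = k - 1 (one pin) or a + b = k - 2 (two pins); an end removal gives a = 0.
By Sprague-Grundy, G(k) = mex{ G(a) XOR G(b) } over all these splits. G(0) = 0.
G(1): splits (0,0):0^0=0 -> mex({0}) = 1
G(2): splits (0,1):0^1=1 (0,0):0^0=0 -> mex({0, 1}) = 2
G(3): splits (0,2):0^2=2 (1,1):1^1=0 (0,1):0^1=1 -> mex({0, 1, 2}) = 3
G(4): splits (0,3):0^3=3 (1,2):1^2=3 (0,2):0^2=2 (1,1):1^1=0 -> mex({0, 2, 3}) = 1
G(5): splits (0,4):0^1=1 (1,3):1^3=2 (2,2):2^2=0 (0,3):0^3=3 (1,2):1^2=3 -> mex({0, 1, 2, 3}) = 4
G(6) = mex({0, 1, 2, 4}) = 3
G(7) = mex({0, 1, 3, 4, 5}) = 2
G(8) = mex({0, 2, 3, 5, 6}) = 1
G(9) = mex({0, 1, 2, 3, 6, 7}) = 4
G(10) = mex({0, 1, 3, 4, 5, 7}) = 2
G(11) = mex({0, 1, 2, 3, 4, 5}) = 6
G(12) = mex({0, 1, 2, 3, 5, 6, 7}) = 4
G(13) = mex({0, 2, 3, 4, 6, 7}) = 1
G(14) = mex({0, 1, 4, 5, 6, 7}) = 2
G(15) = mex({0, 1, 2, 3, 4, 5, 6}) = 7
G(16) = mex({0, 2, 3, 5, 6, 7}) = 1
G(17) = mex({0, 1, 2, 3, 5, 6, 7}) = 4
G(18) = mex({0, 1, 2, 4, 5, 6}) = 3
G(19) = mex({0, 1, 3, 4, 5, 7}) = 2
G(20) = mex({0, 2, 3, 4, 5, 6, 7}) = 1
G(21) = mex({0, 1, 2, 3, 5, 6, 7}) = 4
G(22) = mex({0, 1, 2, 3, 4, 5, 7}) = 6
G(23) = mex({0, 1, 2, 3, 4, 5, 6}) = 7
G(24) = mex({0, 1, 2, 3, 5, 6, 7}) = 4
G(25) = mex({0, 2, 3, 4, 6, 7}) = 1
G(26) = mex({0, 1, 3, 4, 5, 6, 7}) = 2
G(27) = mex({0, 1, 2, 3, 4, 5, 6, 7}) = 8
G(28) = mex({0, 1, 2, 3, 4, 6, 7, 8}) = 5
G(29) = mex({0, 1, 2, 3, 5, 6, 7, 8, 9}) = 4
G(30) = mex({0, 1, 2, 3, 4, 5, 6, 9, 10}) = 7
G(31) = mex({0, 1, 3, 4, 5, 7, 10, 11}) = 2
G(32) = mex({0, 2, 3, 4, 5, 6, 7, 9, 11}) = 1
G(33) = mex({0, 1, 2, 3, 4, 5, 6, 7, 9, 12}) = 8
G(34) = mex({0, 1, 2, 3, 4, 5, 7, 8, 11, 12}) = 6
G(35) = mex({0, 1, 2, 3, 4, 5, 6, 8, 9, 10, 11}) = 7
G(36) = mex({0, 1, 2, 3, 5, 6, 7, 9, 10}) = 4
G(37) = mex({0, 2, 3, 4, 6, 7, 9, 10, 11, 12}) = 1
G(38) = mex({0, 1, 3, 4, 5, 6, 7, 9, 10, 11, 12}) = 2
G(39) = mex({0, 1, 2, 4, 5, 6, 7, 9, 10, 12, 14}) = 3
Therefore G(39) = 3.

3


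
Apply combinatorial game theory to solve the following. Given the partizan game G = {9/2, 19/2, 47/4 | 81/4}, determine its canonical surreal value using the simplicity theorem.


Left options: {9/2, 19/2, 47/4}, max = 47/4
Right options: {81/4}, min = 81/4
All options are numbers and max(Left) < min(Right), so by the simplicity theorem the value is the simplest (earliest-born) number strictly between 47/4 and 81/4.
Integers 12 through 20 all lie strictly between 47/4 and 81/4.
Among integers, the simplest (lowest birthday = smallest |n|; 0 is born on day 0, +-n on day n) is 12.
No non-integer in the interval can be simpler: if x is a non-integer in the interval, then floor(x) or ceil(x) also lies in the interval (the interval contains an integer), and both are proper prefixes of x's sign expansion, i.e. born earlier. So the game value is 12.
Game value = 12

12


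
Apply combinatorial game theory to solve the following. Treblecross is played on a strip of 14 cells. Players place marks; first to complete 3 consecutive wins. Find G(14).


Treblecross: place X on empty cells; 3-in-a-row wins.
Playing within two cells of an existing X lets the opponent win at once, so sensible play treats the cells i-2..i+2 around each X as dead. The player left with no safe cell loses, so this is a normal-play take-away game on strips of safe cells.
Placing X at cell i (0-indexed) of a strip of k safe cells leaves independent strips of sizes max(0, i-2) and max(0, k-i-3). Hence G(k) = mex{ G(max(0,i-2)) XOR G(max(0,k-i-3)) : 0 <= i < k }, with G(0) = 0.
G(1): splits (0,0):0^0=0 -> mex({0}) = 1
G(2): splits (0,0):0^0=0 -> mex({0}) = 1
G(3): splits (0,0):0^0=0 -> mex({0}) = 1
G(4): splits (0,1):0^1=1 (0,0):0^0=0 -> mex({0, 1}) = 2
G(5): splits (0,2):0^1=1 (0,1):0^1=1 (0,0):0^0=0 -> mex({0, 1}) = 2
G(6) = mex({1}) = 0
G(7) = mex({0, 1, 2}) = 3
G(8) = mex({0, 1, 2}) = 3
G(9) = mex({0, 2}) = 1
G(10) = mex({0, 2, 3}) = 1
G(11) = mex({0, 3}) = 1
G(12) = mex({1, 3}) = 0
G(13) = mex({0, 1, 2, 3}) = 4
G(14) = mex({0, 1, 2}) = 3
Therefore G(14) = 3.

3


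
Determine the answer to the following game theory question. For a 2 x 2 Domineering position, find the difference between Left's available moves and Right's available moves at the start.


Board is 2 x 2 (rows x cols).
Left (vertical) placements: (rows-1) * cols = 1 * 2 = 2
Right (horizontal) placements: rows * (cols-1) = 2 * 1 = 2
Advantage = Left - Right = 2 - 2 = 0

0


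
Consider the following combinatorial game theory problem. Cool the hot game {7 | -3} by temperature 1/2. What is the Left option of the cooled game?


Original game: {7 | -3} (a switch {a | b} with a > b).
Cooling by t (for t below the temperature (a - b)/2 = 5) taxes each move by t: {a | b} cooled by t is {a - t | b + t}.
Cooling amount: t = 1/2
Cooled Left option: 7 - 1/2 = 13/2
Cooled Right option: -3 + 1/2 = -5/2
Cooled game: {13/2 | -5/2}
Left option = 13/2

13/2


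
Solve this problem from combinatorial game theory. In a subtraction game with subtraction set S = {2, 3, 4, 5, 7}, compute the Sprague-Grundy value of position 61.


The subtraction set is S = {2, 3, 4, 5, 7}.
G(k) = mex{ G(k - s) : s in S, s <= k }. We compute iteratively: G(0) = 0.
G(1) = mex({}) = 0
G(2) = mex({0}) = 1
G(3) = mex({0}) = 1
G(4) = mex({0, 1}) = 2
G(5) = mex({0, 1}) = 2
G(6) = mex({0, 1, 2}) = 3
G(7) = mex({0, 1, 2}) = 3
G(8) = mex({0, 1, 2, 3}) = 4
G(9) = mex({1, 2, 3}) = 0
G(10) = mex({1, 2, 3, 4}) = 0
G(11) = mex({0, 2, 3, 4}) = 1
G(12) = mex({0, 2, 3, 4}) = 1
G(13) = mex({0, 1, 3, 4}) = 2
G(14) = mex({0, 1, 3}) = 2
G(15) = mex({0, 1, 2, 4}) = 3
Observe that G(9)..G(15) = 0, 0, 1, 1, 2, 2, 3 repeats G(0)..G(6) = 0, 0, 1, 1, 2, 2, 3.
For k >= max(S) = 7, G(k) is determined by the previous 7 values G(k-7)..G(k-1); a window of 7 consecutive values has recurred shifted by 9, so by induction G(k + 9) = G(k) for all k >= 0: the sequence is periodic from the start with period 9.
One period: G(0..8) = 0, 0, 1, 1, 2, 2, 3, 3, 4.
61 mod 9 = 7, so G(61) = G(7) = 3.

3


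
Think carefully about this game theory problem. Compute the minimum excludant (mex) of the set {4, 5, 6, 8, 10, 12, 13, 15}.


Set = {4, 5, 6, 8, 10, 12, 13, 15}
0 is NOT in the set. This is the mex.
mex = 0

0


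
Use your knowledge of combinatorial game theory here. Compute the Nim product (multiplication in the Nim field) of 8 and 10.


Nim multiplication is bilinear over XOR: (u XOR v) * w = (u*w) XOR (v*w).
So we split each operand into its bit components and XOR the pairwise Nim products.
8 = 8 (as XOR of powers of 2).
10 = 2 + 8 (as XOR of powers of 2).
Using the standard Nim-product table on single bits:
  2*2 = 3,   2*4 = 8,   2*8 = 12,
  4*4 = 6,   4*8 = 11,  8*8 = 13,
and  1*x = x (identity), k*l = l*k (commutative).
Pairwise Nim products:
  8 * 2 = 12
  8 * 8 = 13
XOR them: 12 XOR 13 = 1.
Result: 8 * 10 = 1 (in Nim).

1


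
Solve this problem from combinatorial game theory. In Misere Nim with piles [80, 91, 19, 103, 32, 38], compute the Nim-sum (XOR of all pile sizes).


We need the XOR (exclusive or) of all pile sizes.
After XOR-ing pile 1 (size 80): 0 XOR 80 = 80
After XOR-ing pile 2 (size 91): 80 XOR 91 = 11
After XOR-ing pile 3 (size 19): 11 XOR 19 = 24
After XOR-ing pile 4 (size 103): 24 XOR 103 = 127
After XOR-ing pile 5 (size 32): 127 XOR 32 = 95
After XOR-ing pile 6 (size 38): 95 XOR 38 = 121
The Nim-value of this position is 121.

121


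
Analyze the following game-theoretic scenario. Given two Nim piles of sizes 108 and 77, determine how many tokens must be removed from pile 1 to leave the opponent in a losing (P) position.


Piles: 108 and 77
Current XOR: 108 XOR 77 = 33 (non-zero, so this is an N-position).
To make the XOR zero, we need to find a move that balances the piles.
For pile 1 (size 108): target = 108 XOR 33 = 77
We reduce pile 1 from 108 to 77.
Tokens removed: 108 - 77 = 31
Verification: 77 XOR 77 = 0

31


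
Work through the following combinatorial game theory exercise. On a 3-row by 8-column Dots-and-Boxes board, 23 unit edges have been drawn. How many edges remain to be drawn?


Grid: 3 x 8 boxes, i.e. 4 rows and 9 columns of dots.
Horizontal edges: (rows + 1) * cols = 4 * 8 = 32
Vertical edges: rows * (cols + 1) = 3 * 9 = 27
Total edges: 32 + 27 = 59
Edges drawn: 23
Remaining: 59 - 23 = 36

36


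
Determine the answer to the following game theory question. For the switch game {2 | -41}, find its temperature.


The game is {2 | -41}, a switch {a | b} with numbers a > b.
Cooling {a | b} by t gives {a - t | b + t}, which stops being hot when a - t = b + t, i.e. at t = (a - b)/2. So the temperature of a switch is (a - b)/2.
Temperature = (Left option - Right option) / 2
= (2 - (-41)) / 2
= 43 / 2
= 43/2

43/2


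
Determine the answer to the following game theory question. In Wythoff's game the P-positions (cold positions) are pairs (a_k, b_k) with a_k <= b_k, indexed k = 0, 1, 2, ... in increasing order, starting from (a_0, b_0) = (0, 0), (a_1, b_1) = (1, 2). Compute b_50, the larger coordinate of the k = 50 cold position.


By Wythoff's theorem, a_k = floor(k * phi) and b_k = floor(k * phi^2) = a_k + k, where phi = (1 + sqrt(5))/2 is the golden ratio.
phi = (1 + sqrt(5))/2 = 1.618034
phi^2 = phi + 1 = 2.618034
k = 50
k * phi^2 = 50 * 2.618034 = 130.901699
b_50 = floor(k * phi^2) = 130 (check: a_50 + k = 80 + 50 = 130)

130


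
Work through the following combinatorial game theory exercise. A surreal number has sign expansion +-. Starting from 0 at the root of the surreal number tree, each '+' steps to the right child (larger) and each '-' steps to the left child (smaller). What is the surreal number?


Sign expansion: +-
Rule: track bounds (lo, hi), initially (-inf, +inf). On '+', the current value becomes lo and we move to the simplest number in (value, hi): value + 1 if hi = +inf, otherwise the midpoint (value + hi)/2. On '-', the current value becomes hi and we move to value - 1 if lo = -inf, otherwise the midpoint (lo + value)/2.
Start at 0.
Step 1: sign = +, move right. Bounds: (0, +inf). Value = 1
Step 2: sign = -, move left. Bounds: (0, 1). Value = 1/2
The surreal number with sign expansion +- is 1/2.

1/2


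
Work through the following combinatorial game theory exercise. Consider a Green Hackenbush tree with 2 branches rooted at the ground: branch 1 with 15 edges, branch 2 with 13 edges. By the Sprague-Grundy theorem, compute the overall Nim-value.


The tree has 2 branches from the ground vertex.
In Green Hackenbush, the Nim-value of a simple path of length k is k.
Branch 1: length 15, Nim-value = 15
Branch 2: length 13, Nim-value = 13
Total Nim-value = XOR of all branch values:
0 XOR 15 = 15
15 XOR 13 = 2
Nim-value of the tree = 2

2


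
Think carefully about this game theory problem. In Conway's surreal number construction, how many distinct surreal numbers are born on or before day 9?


Day 0: {|} = 0 is born. Count = 1.
Day n: the number of surreal numbers born by day n is 2^(n+1) - 1.
By day 0: 2^1 - 1 = 1
By day 1: 2^2 - 1 = 3
By day 2: 2^3 - 1 = 7
By day 3: 2^4 - 1 = 15
By day 4: 2^5 - 1 = 31
By day 5: 2^6 - 1 = 63
By day 6: 2^7 - 1 = 127
By day 7: 2^8 - 1 = 255
By day 8: 2^9 - 1 = 511
By day 9: 2^10 - 1 = 1023
By day 9: 1023 surreal numbers.

1023


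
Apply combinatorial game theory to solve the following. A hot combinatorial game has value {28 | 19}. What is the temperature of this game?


The game is {28 | 19}, a switch {a | b} with numbers a > b.
Cooling {a | b} by t gives {a - t | b + t}, which stops being hot when a - t = b + t, i.e. at t = (a - b)/2. So the temperature of a switch is (a - b)/2.
Temperature = (Left option - Right option) / 2
= (28 - (19)) / 2
= 9 / 2
= 9/2

9/2


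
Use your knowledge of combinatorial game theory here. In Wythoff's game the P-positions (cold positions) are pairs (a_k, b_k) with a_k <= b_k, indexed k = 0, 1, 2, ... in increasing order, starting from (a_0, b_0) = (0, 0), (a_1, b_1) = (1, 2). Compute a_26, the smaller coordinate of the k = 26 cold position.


By Wythoff's theorem, a_k = floor(k * phi) and b_k = floor(k * phi^2) = a_k + k, where phi = (1 + sqrt(5))/2 is the golden ratio.
phi = (1 + sqrt(5))/2 = 1.618034
k = 26
k * phi = 26 * 1.618034 = 42.068884
a_26 = floor(k * phi) = 42

42


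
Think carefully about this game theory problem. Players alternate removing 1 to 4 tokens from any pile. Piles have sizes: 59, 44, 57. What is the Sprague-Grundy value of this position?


Subtraction set: {1, 2, 3, 4}
For this subtraction set, G(n) = n mod 5 (period = max + 1 = 5).
Pile 1 (size 59): G(59) = 59 mod 5 = 4
Pile 2 (size 44): G(44) = 44 mod 5 = 4
Pile 3 (size 57): G(57) = 57 mod 5 = 2
Total Grundy value = XOR of all: 4 XOR 4 XOR 2 = 2

2


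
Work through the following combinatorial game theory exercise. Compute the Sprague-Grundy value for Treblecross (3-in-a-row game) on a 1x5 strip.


Treblecross: place X on empty cells; 3-in-a-row wins.
Playing within two cells of an existing X lets the opponent win at once, so sensible play treats the cells i-2..i+2 around each X as dead. The player left with no safe cell loses, so this is a normal-play take-away game on strips of safe cells.
Placing X at cell i (0-indexed) of a strip of k safe cells leaves independent strips of sizes max(0, i-2) and max(0, k-i-3). Hence G(k) = mex{ G(max(0,i-2)) XOR G(max(0,k-i-3)) : 0 <= i < k }, with G(0) = 0.
G(1): splits (0,0):0^0=0 -> mex({0}) = 1
G(2): splits (0,0):0^0=0 -> mex({0}) = 1
G(3): splits (0,0):0^0=0 -> mex({0}) = 1
G(4): splits (0,1):0^1=1 (0,0):0^0=0 -> mex({0, 1}) = 2
G(5): splits (0,2):0^1=1 (0,1):0^1=1 (0,0):0^0=0 -> mex({0, 1}) = 2
Therefore G(5) = 2.

2


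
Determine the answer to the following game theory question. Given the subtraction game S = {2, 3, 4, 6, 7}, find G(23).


The subtraction set is S = {2, 3, 4, 6, 7}.
G(k) = mex{ G(k - s) : s in S, s <= k }. We compute iteratively: G(0) = 0.
G(1) = mex({}) = 0
G(2) = mex({0}) = 1
G(3) = mex({0}) = 1
G(4) = mex({0, 1}) = 2
G(5) = mex({0, 1}) = 2
G(6) = mex({0, 1, 2}) = 3
G(7) = mex({0, 1, 2}) = 3
G(8) = mex({0, 1, 2, 3}) = 4
G(9) = mex({1, 2, 3}) = 0
G(10) = mex({1, 2, 3, 4}) = 0
G(11) = mex({0, 2, 3, 4}) = 1
G(12) = mex({0, 2, 3, 4}) = 1
G(13) = mex({0, 1, 3}) = 2
G(14) = mex({0, 1, 3, 4}) = 2
G(15) = mex({0, 1, 2, 4}) = 3
Observe that G(9)..G(15) = 0, 0, 1, 1, 2, 2, 3 repeats G(0)..G(6) = 0, 0, 1, 1, 2, 2, 3.
For k >= max(S) = 7, G(k) is determined by the previous 7 values G(k-7)..G(k-1); a window of 7 consecutive values has recurred shifted by 9, so by induction G(k + 9) = G(k) for all k >= 0: the sequence is periodic from the start with period 9.
One period: G(0..8) = 0, 0, 1, 1, 2, 2, 3, 3, 4.
23 mod 9 = 5, so G(23) = G(5) = 2.

2


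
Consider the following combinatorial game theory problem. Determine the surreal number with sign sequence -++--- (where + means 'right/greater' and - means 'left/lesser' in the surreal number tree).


Sign expansion: -++---
Rule: track bounds (lo, hi), initially (-inf, +inf). On '+', the current value becomes lo and we move to the simplest number in (value, hi): value + 1 if hi = +inf, otherwise the midpoint (value + hi)/2. On '-', the current value becomes hi and we move to value - 1 if lo = -inf, otherwise the midpoint (lo + value)/2.
Start at 0.
Step 1: sign = -, move left. Bounds: (-inf, 0). Value = -1
Step 2: sign = +, move right. Bounds: (-1, 0). Value = -1/2
Step 3: sign = +, move right. Bounds: (-1/2, 0). Value = -1/4
Step 4: sign = -, move left. Bounds: (-1/2, -1/4). Value = -3/8
Step 5: sign = -, move left. Bounds: (-1/2, -3/8). Value = -7/16
Step 6: sign = -, move left. Bounds: (-1/2, -7/16). Value = -15/32
The surreal number with sign expansion -++--- is -15/32.

-15/32


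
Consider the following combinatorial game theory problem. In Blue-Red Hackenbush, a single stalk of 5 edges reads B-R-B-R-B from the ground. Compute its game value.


Edges (from ground): B-R-B-R-B
By Berlekamp's sign-expansion rule, a Blue-Red Hackenbush stalk has the value of the surreal number whose sign sequence is the edge sequence with B -> + and R -> -.
Sign sequence: +-+-+
Trace the sign expansion in the surreal number tree, starting from 0:
Edge 1: B (sign +) -> bounds (0, +inf), value = 1
Edge 2: R (sign -) -> bounds (0, 1), value = 1/2
Edge 3: B (sign +) -> bounds (1/2, 1), value = 3/4
Edge 4: R (sign -) -> bounds (1/2, 3/4), value = 5/8
Edge 5: B (sign +) -> bounds (5/8, 3/4), value = 11/16
Game value = 11/16

11/16


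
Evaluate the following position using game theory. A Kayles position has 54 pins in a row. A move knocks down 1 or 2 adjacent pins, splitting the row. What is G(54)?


Kayles: a move removes 1 or 2 adjacent pins from a contiguous row.
Removing pins from a row of k leaves two independent rows (a, b) with a + b = k - 1 (one pin) or a + b = k - 2 (two pins); an end removal gives a = 0.
By Sprague-Grundy, G(k) = mex{ G(a) XOR G(b) } over all these splits. G(0) = 0.
G(1): splits (0,0):0^0=0 -> mex({0}) = 1
G(2): splits (0,1):0^1=1 (0,0):0^0=0 -> mex({0, 1}) = 2
G(3): splits (0,2):0^2=2 (1,1):1^1=0 (0,1):0^1=1 -> mex({0, 1, 2}) = 3
G(4): splits (0,3):0^3=3 (1,2):1^2=3 (0,2):0^2=2 (1,1):1^1=0 -> mex({0, 2, 3}) = 1
G(5): splits (0,4):0^1=1 (1,3):1^3=2 (2,2):2^2=0 (0,3):0^3=3 (1,2):1^2=3 -> mex({0, 1, 2, 3}) = 4
G(6) = mex({0, 1, 2, 4}) = 3
G(7) = mex({0, 1, 3, 4, 5}) = 2
G(8) = mex({0, 2, 3, 5, 6}) = 1
G(9) = mex({0, 1, 2, 3, 6, 7}) = 4
G(10) = mex({0, 1, 3, 4, 5, 7}) = 2
G(11) = mex({0, 1, 2, 3, 4, 5}) = 6
G(12) = mex({0, 1, 2, 3, 5, 6, 7}) = 4
G(13) = mex({0, 2, 3, 4, 6, 7}) = 1
G(14) = mex({0, 1, 4, 5, 6, 7}) = 2
G(15) = mex({0, 1, 2, 3, 4, 5, 6}) = 7
G(16) = mex({0, 2, 3, 5, 6, 7}) = 1
G(17) = mex({0, 1, 2, 3, 5, 6, 7}) = 4
G(18) = mex({0, 1, 2, 4, 5, 6}) = 3
G(19) = mex({0, 1, 3, 4, 5, 7}) = 2
G(20) = mex({0, 2, 3, 4, 5, 6, 7}) = 1
G(21) = mex({0, 1, 2, 3, 5, 6, 7}) = 4
G(22) = mex({0, 1, 2, 3, 4, 5, 7}) = 6
G(23) = mex({0, 1, 2, 3, 4, 5, 6}) = 7
G(24) = mex({0, 1, 2, 3, 5, 6, 7}) = 4
G(25) = mex({0, 2, 3, 4, 6, 7}) = 1
G(26) = mex({0, 1, 3, 4, 5, 6, 7}) = 2
G(27) = mex({0, 1, 2, 3, 4, 5, 6, 7}) = 8
G(28) = mex({0, 1, 2, 3, 4, 6, 7, 8}) = 5
G(29) = mex({0, 1, 2, 3, 5, 6, 7, 8, 9}) = 4
G(30) = mex({0, 1, 2, 3, 4, 5, 6, 9, 10}) = 7
G(31) = mex({0, 1, 3, 4, 5, 7, 10, 11}) = 2
G(32) = mex({0, 2, 3, 4, 5, 6, 7, 9, 11}) = 1
G(33) = mex({0, 1, 2, 3, 4, 5, 6, 7, 9, 12}) = 8
G(34) = mex({0, 1, 2, 3, 4, 5, 7, 8, 11, 12}) = 6
G(35) = mex({0, 1, 2, 3, 4, 5, 6, 8, 9, 10, 11}) = 7
G(36) = mex({0, 1, 2, 3, 5, 6, 7, 9, 10}) = 4
G(37) = mex({0, 2, 3, 4, 6, 7, 9, 10, 11, 12}) = 1
G(38) = mex({0, 1, 3, 4, 5, 6, 7, 9, 10, 11, 12}) = 2
G(39) = mex({0, 1, 2, 4, 5, 6, 7, 9, 10, 12, 14}) = 3
G(40) = mex({0, 2, 3, 4, 6, 7, 11, 12, 14}) = 1
G(41) = mex({0, 1, 2, 3, 5, 6, 7, 9, 10, 11, 12}) = 4
G(42) = mex({0, 1, 2, 3, 4, 5, 6, 9, 10}) = 7
G(43) = mex({0, 1, 3, 4, 5, 7, 9, 10, 12, 15}) = 2
G(44) = mex({0, 2, 3, 4, 5, 6, 7, 9, 10, 12, 15}) = 1
G(45) = mex({0, 1, 2, 3, 4, 5, 6, 7, 9, 10, 12, 14}) = 8
G(46) = mex({0, 1, 3, 4, 5, 7, 8, 11, 12, 14}) = 2
G(47) = mex({0, 1, 2, 3, 4, 5, 6, 8, 9, 10, 11, 12}) = 7
G(48) = mex({0, 1, 2, 3, 5, 6, 7, 9, 10}) = 4
G(49) = mex({0, 2, 3, 4, 6, 7, 9, 10, 11, 12, 15}) = 1
G(50) = mex({0, 1, 4, 5, 6, 7, 9, 11, 12, 14, 15}) = 2
G(51) = mex({0, 1, 2, 3, 4, 5, 6, 7, 9, 12, 14, 15}) = 8
G(52) = mex({0, 2, 3, 4, 5, 6, 7, 8, 11, 12, 15}) = 1
G(53) = mex({0, 1, 2, 3, 5, 6, 7, 8, 9, 10, 11, 12}) = 4
G(54) = mex({0, 1, 2, 3, 4, 5, 6, 9, 10}) = 7
Therefore G(54) = 7.

7


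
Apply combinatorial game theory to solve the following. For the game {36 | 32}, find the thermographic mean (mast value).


Game = {36 | 32}, a switch {a | b} with numbers a > b.
Its thermograph has left wall a - t and right wall b + t, which meet at t = (a - b)/2, where both equal (a + b)/2. So the mast (mean value) is at (a + b)/2.
Mean = (36 + (32))/2 = 68/2 = 34

34


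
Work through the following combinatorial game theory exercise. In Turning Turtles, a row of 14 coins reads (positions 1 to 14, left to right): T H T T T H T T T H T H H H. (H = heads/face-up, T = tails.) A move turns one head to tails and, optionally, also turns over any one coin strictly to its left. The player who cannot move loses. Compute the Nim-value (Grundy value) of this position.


Coins: T H T T T H T T T H T H H H
Key fact: a single head at position k behaves exactly like a Nim heap of size k (turning it to T and optionally flipping a coin at j < k corresponds to moving the heap from k to j, or to 0), and heads combine as a disjunctive sum (two heads at the same place would cancel, matching j XOR j = 0). So the Nim-value is the XOR of the 1-indexed positions of the heads.
Face-up positions (1-indexed): [2, 6, 10, 12, 13, 14]
XOR 0 with 2: 0 XOR 2 = 2
XOR 2 with 6: 2 XOR 6 = 4
XOR 4 with 10: 4 XOR 10 = 14
XOR 14 with 12: 14 XOR 12 = 2
XOR 2 with 13: 2 XOR 13 = 15
XOR 15 with 14: 15 XOR 14 = 1
Nim-value = 1

1


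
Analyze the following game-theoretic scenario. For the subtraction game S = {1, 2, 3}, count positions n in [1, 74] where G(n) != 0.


Subtraction set S = {1, 2, 3}, so G(n) = n mod 4.
G(n) = 0 when n is a multiple of 4.
Multiples of 4 in [1, 74]: 18
N-positions (nonzero Grundy) = 74 - 18 = 56

56


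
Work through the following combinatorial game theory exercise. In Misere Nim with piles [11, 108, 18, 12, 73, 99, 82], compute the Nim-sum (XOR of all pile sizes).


We need the XOR (exclusive or) of all pile sizes.
After XOR-ing pile 1 (size 11): 0 XOR 11 = 11
After XOR-ing pile 2 (size 108): 11 XOR 108 = 103
After XOR-ing pile 3 (size 18): 103 XOR 18 = 117
After XOR-ing pile 4 (size 12): 117 XOR 12 = 121
After XOR-ing pile 5 (size 73): 121 XOR 73 = 48
After XOR-ing pile 6 (size 99): 48 XOR 99 = 83
After XOR-ing pile 7 (size 82): 83 XOR 82 = 1
The Nim-value of this position is 1.

1


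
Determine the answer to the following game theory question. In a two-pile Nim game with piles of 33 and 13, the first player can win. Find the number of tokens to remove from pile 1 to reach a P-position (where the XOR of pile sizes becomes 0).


Piles: 33 and 13
Current XOR: 33 XOR 13 = 44 (non-zero, so this is an N-position).
To make the XOR zero, we need to find a move that balances the piles.
For pile 1 (size 33): target = 33 XOR 44 = 13
We reduce pile 1 from 33 to 13.
Tokens removed: 33 - 13 = 20
Verification: 13 XOR 13 = 0

20
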